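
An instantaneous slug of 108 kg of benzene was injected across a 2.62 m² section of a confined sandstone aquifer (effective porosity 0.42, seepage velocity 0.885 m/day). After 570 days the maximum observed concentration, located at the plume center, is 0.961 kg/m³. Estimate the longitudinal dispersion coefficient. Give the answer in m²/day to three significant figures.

1.46 m²/day

At the plume center C_max = M/(n_e·A·√(4πDt)), so D = M²/(4πt·(n_e·A·C_max)²).
n_e·A·C_max = 0.42 × 2.62 × 0.961 = 1.057 kg/m.
D = 108²/(4π × 570 × 1.057²) = 1.46 m²/day.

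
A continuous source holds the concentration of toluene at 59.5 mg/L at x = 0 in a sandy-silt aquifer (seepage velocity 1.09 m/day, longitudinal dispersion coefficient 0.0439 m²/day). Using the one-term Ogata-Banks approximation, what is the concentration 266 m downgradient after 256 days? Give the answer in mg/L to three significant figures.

59.3 mg/L

For a continuous step input, C/C₀ ≈ ½·erfc((x−vt)/(2√(Dt))).
vt = 1.09 × 256 = 279.04 m and 2√(Dt) = 2√(0.0439 × 256) = 6.705 m.
Argument (x−vt)/(2√(Dt)) = (266 − 279.04)/6.705 = -1.945; ½·erfc(-1.945) = 0.9970.
C = 59.5 × 0.9970 = 59.3 mg/L.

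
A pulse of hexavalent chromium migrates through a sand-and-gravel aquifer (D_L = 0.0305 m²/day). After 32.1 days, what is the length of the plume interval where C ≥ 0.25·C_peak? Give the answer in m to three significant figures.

The plume is Gaussian with σ = √(2Dt) = √(2 × 0.0305 × 32.1) = 1.399 m.
C/C_peak = exp(−Δx²/(2σ²)) = 0.25 ⇒ Δx = σ·√(−2 ln 0.25) = 1.399 × 1.665 = 2.329 m.
Width = 2Δx = 4.66 m.

4.66 m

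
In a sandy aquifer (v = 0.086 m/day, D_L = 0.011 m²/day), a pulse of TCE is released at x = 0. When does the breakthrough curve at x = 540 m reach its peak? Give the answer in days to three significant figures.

For the 1D instantaneous-source solution, setting ∂C/∂t = 0 at fixed x gives v²t² + 2Dt − x² = 0, so t = (√(D² + v²x²) − D)/v².
√(D² + v²x²) = √(0.011² + 0.086² × 540²) = 46.44; v² = 0.007396.
t = (46.44 − 0.011)/0.007396 = 6280 days (vs. the pure-advection estimate x/v = 6280 d).

6280 days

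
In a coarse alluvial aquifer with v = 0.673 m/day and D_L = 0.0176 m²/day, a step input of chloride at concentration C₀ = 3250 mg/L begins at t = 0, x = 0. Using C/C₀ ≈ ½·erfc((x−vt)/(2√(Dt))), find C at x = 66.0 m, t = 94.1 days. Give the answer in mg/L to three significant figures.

231 mg/L

For a continuous step input, C/C₀ ≈ ½·erfc((x−vt)/(2√(Dt))).
vt = 0.673 × 94.1 = 63.3293 m and 2√(Dt) = 2√(0.0176 × 94.1) = 2.574 m.
Argument (x−vt)/(2√(Dt)) = (66.0 − 63.3293)/2.574 = 1.038; ½·erfc(1.038) = 0.07106.
C = 3250 × 0.07106 = 231 mg/L.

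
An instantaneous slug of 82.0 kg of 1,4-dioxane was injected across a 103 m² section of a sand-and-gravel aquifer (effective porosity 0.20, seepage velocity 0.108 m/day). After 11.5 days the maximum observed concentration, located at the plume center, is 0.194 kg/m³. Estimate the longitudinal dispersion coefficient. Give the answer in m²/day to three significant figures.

2.91 m²/day

At the plume center C_max = M/(n_e·A·√(4πDt)), so D = M²/(4πt·(n_e·A·C_max)²).
n_e·A·C_max = 0.20 × 103 × 0.194 = 3.996 kg/m.
D = 82.0²/(4π × 11.5 × 3.996²) = 2.91 m²/day.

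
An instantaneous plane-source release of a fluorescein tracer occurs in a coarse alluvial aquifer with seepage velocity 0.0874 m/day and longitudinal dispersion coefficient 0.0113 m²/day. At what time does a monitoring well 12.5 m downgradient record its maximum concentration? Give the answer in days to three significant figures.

142 days

For the 1D instantaneous-source solution, setting ∂C/∂t = 0 at fixed x gives v²t² + 2Dt − x² = 0, so t = (√(D² + v²x²) − D)/v².
√(D² + v²x²) = √(0.0113² + 0.0874² × 12.5²) = 1.093; v² = 0.00763876.
t = (1.093 − 0.0113)/0.00763876 = 142 days (vs. the pure-advection estimate x/v = 143 d).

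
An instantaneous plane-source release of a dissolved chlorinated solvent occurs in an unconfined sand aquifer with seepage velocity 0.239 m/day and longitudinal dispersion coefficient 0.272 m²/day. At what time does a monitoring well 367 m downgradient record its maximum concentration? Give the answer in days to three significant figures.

1530 days

For the 1D instantaneous-source solution, setting ∂C/∂t = 0 at fixed x gives v²t² + 2Dt − x² = 0, so t = (√(D² + v²x²) − D)/v².
√(D² + v²x²) = √(0.272² + 0.239² × 367²) = 87.71; v² = 0.057121.
t = (87.71 − 0.272)/0.057121 = 1530 days (vs. the pure-advection estimate x/v = 1540 d).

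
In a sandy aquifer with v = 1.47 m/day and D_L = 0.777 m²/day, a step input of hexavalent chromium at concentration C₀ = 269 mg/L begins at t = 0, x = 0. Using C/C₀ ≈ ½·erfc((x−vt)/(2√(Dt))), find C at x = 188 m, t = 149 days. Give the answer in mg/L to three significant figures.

For a continuous step input, C/C₀ ≈ ½·erfc((x−vt)/(2√(Dt))).
vt = 1.47 × 149 = 219.03 m and 2√(Dt) = 2√(0.777 × 149) = 21.52 m.
Argument (x−vt)/(2√(Dt)) = (188 − 219.03)/21.52 = -1.442; ½·erfc(-1.442) = 0.9793.
C = 269 × 0.9793 = 263 mg/L.

263 mg/L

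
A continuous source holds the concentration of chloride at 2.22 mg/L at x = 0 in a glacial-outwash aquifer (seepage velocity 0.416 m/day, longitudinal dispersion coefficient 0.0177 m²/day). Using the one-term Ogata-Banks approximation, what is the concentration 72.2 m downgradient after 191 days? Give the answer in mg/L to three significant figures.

For a continuous step input, C/C₀ ≈ ½·erfc((x−vt)/(2√(Dt))).
vt = 0.416 × 191 = 79.456 m and 2√(Dt) = 2√(0.0177 × 191) = 3.677 m.
Argument (x−vt)/(2√(Dt)) = (72.2 − 79.456)/3.677 = -1.973; ½·erfc(-1.973) = 0.9974.
C = 2.22 × 0.9974 = 2.21 mg/L.

2.21 mg/L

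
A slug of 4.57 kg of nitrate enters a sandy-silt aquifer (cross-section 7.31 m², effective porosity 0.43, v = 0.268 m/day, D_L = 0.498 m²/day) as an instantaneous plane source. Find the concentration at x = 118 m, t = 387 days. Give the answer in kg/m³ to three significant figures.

0.0227 kg/m³

For an instantaneous plane source, C(x,t) = M/(n_e·A·√(4πDt)) · exp(−(x−vt)²/(4Dt)), with n_e·A the pore (flow) area.
Plume center vt = 0.268 × 387 = 103.716 m, so the well at 118 m is 14.284 m downgradient of the peak.
√(4πDt) = 49.21 m, giving peak height M/(n_e·A·√(4πDt)) = 4.57/(0.43 × 7.31 × 49.21) = 0.02954 kg/m³.
(x−vt)²/(4Dt) = (14.284)²/(4 × 0.498 × 387) = 0.2647; exp(−0.2647) = 0.7674.
C = 0.02954 × 0.7674 = 0.0227 kg/m³.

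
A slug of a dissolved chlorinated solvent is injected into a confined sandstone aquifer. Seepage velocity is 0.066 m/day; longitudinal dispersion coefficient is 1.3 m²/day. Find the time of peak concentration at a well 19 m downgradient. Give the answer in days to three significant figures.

For the 1D instantaneous-source solution, setting ∂C/∂t = 0 at fixed x gives v²t² + 2Dt − x² = 0, so t = (√(D² + v²x²) − D)/v².
√(D² + v²x²) = √(1.3² + 0.066² × 19²) = 1.806; v² = 0.004356.
t = (1.806 − 1.3)/0.004356 = 116 days (vs. the pure-advection estimate x/v = 288 d).

116 days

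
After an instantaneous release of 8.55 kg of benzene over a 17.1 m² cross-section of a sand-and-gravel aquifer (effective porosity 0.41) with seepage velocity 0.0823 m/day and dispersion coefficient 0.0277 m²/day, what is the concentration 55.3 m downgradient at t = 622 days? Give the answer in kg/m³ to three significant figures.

0.0649 kg/m³

For an instantaneous plane source, C(x,t) = M/(n_e·A·√(4πDt)) · exp(−(x−vt)²/(4Dt)), with n_e·A the pore (flow) area.
Plume center vt = 0.0823 × 622 = 51.1906 m, so the well at 55.3 m is 4.1094 m downgradient of the peak.
√(4πDt) = 14.71 m, giving peak height M/(n_e·A·√(4πDt)) = 8.55/(0.41 × 17.1 × 14.71) = 0.08290 kg/m³.
(x−vt)²/(4Dt) = (4.1094)²/(4 × 0.0277 × 622) = 0.2450; exp(−0.2450) = 0.7827.
C = 0.08290 × 0.7827 = 0.0649 kg/m³.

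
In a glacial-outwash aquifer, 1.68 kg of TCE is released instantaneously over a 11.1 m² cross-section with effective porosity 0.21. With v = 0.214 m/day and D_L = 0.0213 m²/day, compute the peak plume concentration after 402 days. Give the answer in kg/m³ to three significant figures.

The peak of an instantaneous 1D plume sits at x = vt; there the Gaussian factor is 1 and C_max = M/(n_e·A·√(4πDt)), where n_e·A is the pore area the mass is dissolved in.
√(4πDt) = √(4π × 0.0213 × 402) = 10.37 m, so C_max = 1.68/(0.21 × 11.1 × 10.37) = 0.0695 kg/m³.

0.0695 kg/m³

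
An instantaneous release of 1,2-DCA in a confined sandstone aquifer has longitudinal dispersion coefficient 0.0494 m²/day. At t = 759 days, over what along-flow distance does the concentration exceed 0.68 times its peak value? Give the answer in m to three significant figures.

15.2 m

The plume is Gaussian with σ = √(2Dt) = √(2 × 0.0494 × 759) = 8.660 m.
C/C_peak = exp(−Δx²/(2σ²)) = 0.68 ⇒ Δx = σ·√(−2 ln 0.68) = 8.660 × 0.8783 = 7.606 m.
Width = 2Δx = 15.2 m.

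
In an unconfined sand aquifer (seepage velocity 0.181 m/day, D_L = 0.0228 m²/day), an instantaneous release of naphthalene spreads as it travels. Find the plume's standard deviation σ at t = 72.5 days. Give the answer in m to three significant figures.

1.82 m

Dispersive spreading gives a Gaussian with σ² = 2Dt; advection only shifts the center.
σ = √(2 × 0.0228 × 72.5) = 1.82 m.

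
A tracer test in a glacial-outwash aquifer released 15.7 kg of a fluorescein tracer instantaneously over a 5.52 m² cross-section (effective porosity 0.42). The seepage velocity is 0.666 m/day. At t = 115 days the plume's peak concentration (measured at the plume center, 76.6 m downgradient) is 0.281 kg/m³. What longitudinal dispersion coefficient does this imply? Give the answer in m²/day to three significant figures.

At the plume center C_max = M/(n_e·A·√(4πDt)), so D = M²/(4πt·(n_e·A·C_max)²).
n_e·A·C_max = 0.42 × 5.52 × 0.281 = 0.6515 kg/m.
D = 15.7²/(4π × 115 × 0.6515²) = 0.402 m²/day.

0.402 m²/day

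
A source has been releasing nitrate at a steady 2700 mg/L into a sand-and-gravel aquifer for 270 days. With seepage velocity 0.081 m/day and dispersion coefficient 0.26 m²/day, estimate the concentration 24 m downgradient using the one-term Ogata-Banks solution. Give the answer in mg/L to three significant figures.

For a continuous step input, C/C₀ ≈ ½·erfc((x−vt)/(2√(Dt))).
vt = 0.081 × 270 = 21.87 m and 2√(Dt) = 2√(0.26 × 270) = 16.76 m.
Argument (x−vt)/(2√(Dt)) = (24 − 21.87)/16.76 = 0.1271; ½·erfc(0.1271) = 0.4287.
C = 2700 × 0.4287 = 1160 mg/L.

1160 mg/L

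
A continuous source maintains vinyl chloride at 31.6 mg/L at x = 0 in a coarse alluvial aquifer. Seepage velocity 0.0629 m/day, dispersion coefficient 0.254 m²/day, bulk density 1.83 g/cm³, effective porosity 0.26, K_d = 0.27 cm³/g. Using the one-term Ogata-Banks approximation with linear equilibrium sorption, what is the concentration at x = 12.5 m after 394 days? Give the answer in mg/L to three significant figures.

10.0 mg/L

Retardation factor R = 1 + ρ_b·K_d/n = 1 + 1.83 × 0.27/0.26 = 2.900.
Sorption retards both mechanisms: v_R = v/R = 0.02169 m/day, D_R = D/R = 0.08759 m²/day.
v_R·t = 0.02169 × 394 = 8.54586 m; 2√(D_R t) = 11.75 m; argument = (12.5 − 8.54586)/11.75 = 0.3365.
C = C₀ × ½·erfc(0.3365) = 31.6 × 0.3171 = 10.0 mg/L.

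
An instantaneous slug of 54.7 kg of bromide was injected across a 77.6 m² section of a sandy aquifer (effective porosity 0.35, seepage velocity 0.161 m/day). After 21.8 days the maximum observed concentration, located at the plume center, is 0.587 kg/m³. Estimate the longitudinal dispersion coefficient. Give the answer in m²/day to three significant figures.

At the plume center C_max = M/(n_e·A·√(4πDt)), so D = M²/(4πt·(n_e·A·C_max)²).
n_e·A·C_max = 0.35 × 77.6 × 0.587 = 15.94 kg/m.
D = 54.7²/(4π × 21.8 × 15.94²) = 0.0430 m²/day.

0.0430 m²/day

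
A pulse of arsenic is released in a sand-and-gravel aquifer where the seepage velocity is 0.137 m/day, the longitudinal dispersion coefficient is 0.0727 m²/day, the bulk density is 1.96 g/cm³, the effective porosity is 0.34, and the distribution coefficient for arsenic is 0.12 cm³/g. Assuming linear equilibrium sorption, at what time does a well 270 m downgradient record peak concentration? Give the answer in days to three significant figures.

Retardation factor R = 1 + ρ_b·K_d/n = 1 + 1.96 × 0.12/0.34 = 1.692.
Sorption retards both mechanisms: v_R = v/R = 0.08097 m/day, D_R = D/R = 0.04297 m²/day.
Peak time from v_R²t² + 2D_R t − x² = 0: t = (√(D_R² + v_R²x²) − D_R)/v_R².
√(D_R² + v_R²x²) = √(0.04297² + 0.08097² × 270²) = 21.86; v_R² = 0.006556.
t = (21.86 − 0.04297)/0.006556 = 3330 days.

3330 days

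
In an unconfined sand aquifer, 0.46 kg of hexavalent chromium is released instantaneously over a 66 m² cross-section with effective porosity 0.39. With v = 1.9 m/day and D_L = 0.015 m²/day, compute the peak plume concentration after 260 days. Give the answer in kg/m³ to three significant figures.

0.00255 kg/m³

The peak of an instantaneous 1D plume sits at x = vt; there the Gaussian factor is 1 and C_max = M/(n_e·A·√(4πDt)), where n_e·A is the pore area the mass is dissolved in.
√(4πDt) = √(4π × 0.015 × 260) = 7.001 m, so C_max = 0.46/(0.39 × 66 × 7.001) = 0.00255 kg/m³.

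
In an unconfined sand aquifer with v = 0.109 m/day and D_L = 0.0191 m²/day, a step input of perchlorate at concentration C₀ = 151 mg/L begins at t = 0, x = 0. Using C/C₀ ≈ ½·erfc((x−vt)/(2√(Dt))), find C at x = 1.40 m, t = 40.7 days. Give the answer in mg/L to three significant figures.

For a continuous step input, C/C₀ ≈ ½·erfc((x−vt)/(2√(Dt))).
vt = 0.109 × 40.7 = 4.4363 m and 2√(Dt) = 2√(0.0191 × 40.7) = 1.763 m.
Argument (x−vt)/(2√(Dt)) = (1.40 − 4.4363)/1.763 = -1.722; ½·erfc(-1.722) = 0.9926.
C = 151 × 0.9926 = 150 mg/L.

150 mg/L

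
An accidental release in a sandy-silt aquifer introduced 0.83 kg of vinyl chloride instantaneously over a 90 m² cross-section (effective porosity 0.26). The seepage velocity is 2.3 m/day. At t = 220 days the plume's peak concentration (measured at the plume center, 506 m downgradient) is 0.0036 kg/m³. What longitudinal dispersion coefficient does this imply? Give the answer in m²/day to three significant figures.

At the plume center C_max = M/(n_e·A·√(4πDt)), so D = M²/(4πt·(n_e·A·C_max)²).
n_e·A·C_max = 0.26 × 90 × 0.0036 = 0.08424 kg/m.
D = 0.83²/(4π × 220 × 0.08424²) = 0.0351 m²/day.

0.0351 m²/day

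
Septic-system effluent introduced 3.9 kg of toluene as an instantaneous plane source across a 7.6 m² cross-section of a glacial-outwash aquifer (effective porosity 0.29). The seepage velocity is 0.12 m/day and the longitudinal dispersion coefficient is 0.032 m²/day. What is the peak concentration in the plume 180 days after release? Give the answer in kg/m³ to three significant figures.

0.208 kg/m³

The peak of an instantaneous 1D plume sits at x = vt; there the Gaussian factor is 1 and C_max = M/(n_e·A·√(4πDt)), where n_e·A is the pore area the mass is dissolved in.
√(4πDt) = √(4π × 0.032 × 180) = 8.508 m, so C_max = 3.9/(0.29 × 7.6 × 8.508) = 0.208 kg/m³.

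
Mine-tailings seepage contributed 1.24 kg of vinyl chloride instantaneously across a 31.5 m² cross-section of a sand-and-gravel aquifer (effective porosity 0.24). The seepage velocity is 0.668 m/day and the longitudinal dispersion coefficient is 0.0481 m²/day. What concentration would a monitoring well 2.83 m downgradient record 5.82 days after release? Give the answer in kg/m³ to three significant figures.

For an instantaneous plane source, C(x,t) = M/(n_e·A·√(4πDt)) · exp(−(x−vt)²/(4Dt)), with n_e·A the pore (flow) area.
Plume center vt = 0.668 × 5.82 = 3.88776 m, so the well at 2.83 m is 1.05776 m upgradient of the peak.
√(4πDt) = 1.876 m, giving peak height M/(n_e·A·√(4πDt)) = 1.24/(0.24 × 31.5 × 1.876) = 0.08743 kg/m³.
(x−vt)²/(4Dt) = (-1.05776)²/(4 × 0.0481 × 5.82) = 0.9992; exp(−0.9992) = 0.3682.
C = 0.08743 × 0.3682 = 0.0322 kg/m³.

0.0322 kg/m³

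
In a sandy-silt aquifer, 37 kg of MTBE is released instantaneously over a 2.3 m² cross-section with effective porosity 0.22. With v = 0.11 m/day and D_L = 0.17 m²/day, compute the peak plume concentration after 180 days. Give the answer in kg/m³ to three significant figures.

3.73 kg/m³

The peak of an instantaneous 1D plume sits at x = vt; there the Gaussian factor is 1 and C_max = M/(n_e·A·√(4πDt)), where n_e·A is the pore area the mass is dissolved in.
√(4πDt) = √(4π × 0.17 × 180) = 19.61 m, so C_max = 37/(0.22 × 2.3 × 19.61) = 3.73 kg/m³.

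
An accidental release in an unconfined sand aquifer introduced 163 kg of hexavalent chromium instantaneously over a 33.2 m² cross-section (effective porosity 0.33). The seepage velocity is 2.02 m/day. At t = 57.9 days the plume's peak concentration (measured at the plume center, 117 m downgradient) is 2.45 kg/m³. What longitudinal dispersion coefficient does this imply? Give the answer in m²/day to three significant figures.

0.0507 m²/day

At the plume center C_max = M/(n_e·A·√(4πDt)), so D = M²/(4πt·(n_e·A·C_max)²).
n_e·A·C_max = 0.33 × 33.2 × 2.45 = 26.84 kg/m.
D = 163²/(4π × 57.9 × 26.84²) = 0.0507 m²/day.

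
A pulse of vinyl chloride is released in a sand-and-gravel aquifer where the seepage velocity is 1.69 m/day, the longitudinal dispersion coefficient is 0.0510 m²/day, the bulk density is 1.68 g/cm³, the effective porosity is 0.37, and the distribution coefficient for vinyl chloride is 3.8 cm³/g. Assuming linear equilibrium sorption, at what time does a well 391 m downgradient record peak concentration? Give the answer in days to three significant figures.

4220 days

Retardation factor R = 1 + ρ_b·K_d/n = 1 + 1.68 × 3.8/0.37 = 18.25.
Sorption retards both mechanisms: v_R = v/R = 0.09260 m/day, D_R = D/R = 0.002795 m²/day.
Peak time from v_R²t² + 2D_R t − x² = 0: t = (√(D_R² + v_R²x²) − D_R)/v_R².
√(D_R² + v_R²x²) = √(0.002795² + 0.09260² × 391²) = 36.21; v_R² = 0.008575.
t = (36.21 − 0.002795)/0.008575 = 4220 days.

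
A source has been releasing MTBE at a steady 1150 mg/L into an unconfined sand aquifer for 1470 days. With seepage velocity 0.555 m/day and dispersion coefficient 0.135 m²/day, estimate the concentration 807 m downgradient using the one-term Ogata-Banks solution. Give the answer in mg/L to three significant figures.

772 mg/L

For a continuous step input, C/C₀ ≈ ½·erfc((x−vt)/(2√(Dt))).
vt = 0.555 × 1470 = 815.85 m and 2√(Dt) = 2√(0.135 × 1470) = 28.17 m.
Argument (x−vt)/(2√(Dt)) = (807 − 815.85)/28.17 = -0.3142; ½·erfc(-0.3142) = 0.6716.
C = 1150 × 0.6716 = 772 mg/L.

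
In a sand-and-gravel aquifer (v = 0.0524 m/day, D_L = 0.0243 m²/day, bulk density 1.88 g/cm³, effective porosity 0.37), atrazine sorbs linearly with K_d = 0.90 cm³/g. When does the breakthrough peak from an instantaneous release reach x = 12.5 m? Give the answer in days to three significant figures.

Retardation factor R = 1 + ρ_b·K_d/n = 1 + 1.88 × 0.90/0.37 = 5.573.
Sorption retards both mechanisms: v_R = v/R = 0.009402 m/day, D_R = D/R = 0.004360 m²/day.
Peak time from v_R²t² + 2D_R t − x² = 0: t = (√(D_R² + v_R²x²) − D_R)/v_R².
√(D_R² + v_R²x²) = √(0.004360² + 0.009402² × 12.5²) = 0.1176; v_R² = 8.840e-05.
t = (0.1176 − 0.004360)/8.840e-05 = 1280 days.

1280 days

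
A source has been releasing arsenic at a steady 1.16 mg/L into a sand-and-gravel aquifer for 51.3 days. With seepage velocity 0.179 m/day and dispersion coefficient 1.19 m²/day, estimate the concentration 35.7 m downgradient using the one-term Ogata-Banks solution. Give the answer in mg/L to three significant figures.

For a continuous step input, C/C₀ ≈ ½·erfc((x−vt)/(2√(Dt))).
vt = 0.179 × 51.3 = 9.1827 m and 2√(Dt) = 2√(1.19 × 51.3) = 15.63 m.
Argument (x−vt)/(2√(Dt)) = (35.7 − 9.1827)/15.63 = 1.697; ½·erfc(1.697) = 0.008199.
C = 1.16 × 0.008199 = 0.00951 mg/L.

0.00951 mg/L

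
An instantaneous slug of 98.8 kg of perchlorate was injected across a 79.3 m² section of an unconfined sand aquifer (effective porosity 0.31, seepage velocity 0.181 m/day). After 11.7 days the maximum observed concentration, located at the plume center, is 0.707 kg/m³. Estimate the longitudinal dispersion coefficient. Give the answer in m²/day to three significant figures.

0.220 m²/day

At the plume center C_max = M/(n_e·A·√(4πDt)), so D = M²/(4πt·(n_e·A·C_max)²).
n_e·A·C_max = 0.31 × 79.3 × 0.707 = 17.38 kg/m.
D = 98.8²/(4π × 11.7 × 17.38²) = 0.220 m²/day.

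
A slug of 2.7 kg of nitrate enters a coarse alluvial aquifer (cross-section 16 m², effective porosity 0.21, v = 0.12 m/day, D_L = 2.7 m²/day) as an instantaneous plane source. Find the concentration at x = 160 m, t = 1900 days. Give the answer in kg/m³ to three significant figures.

For an instantaneous plane source, C(x,t) = M/(n_e·A·√(4πDt)) · exp(−(x−vt)²/(4Dt)), with n_e·A the pore (flow) area.
Plume center vt = 0.12 × 1900 = 228 m, so the well at 160 m is 68 m upgradient of the peak.
√(4πDt) = 253.9 m, giving peak height M/(n_e·A·√(4πDt)) = 2.7/(0.21 × 16 × 253.9) = 0.003165 kg/m³.
(x−vt)²/(4Dt) = (-68)²/(4 × 2.7 × 1900) = 0.2253; exp(−0.2253) = 0.7983.
C = 0.003165 × 0.7983 = 0.00253 kg/m³.

0.00253 kg/m³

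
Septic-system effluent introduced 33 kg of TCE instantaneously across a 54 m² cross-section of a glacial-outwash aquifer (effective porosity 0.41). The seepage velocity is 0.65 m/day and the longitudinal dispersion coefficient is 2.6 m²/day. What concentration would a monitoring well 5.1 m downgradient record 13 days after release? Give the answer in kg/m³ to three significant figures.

For an instantaneous plane source, C(x,t) = M/(n_e·A·√(4πDt)) · exp(−(x−vt)²/(4Dt)), with n_e·A the pore (flow) area.
Plume center vt = 0.65 × 13 = 8.45 m, so the well at 5.1 m is 3.35 m upgradient of the peak.
√(4πDt) = 20.61 m, giving peak height M/(n_e·A·√(4πDt)) = 33/(0.41 × 54 × 20.61) = 0.07232 kg/m³.
(x−vt)²/(4Dt) = (-3.35)²/(4 × 2.6 × 13) = 0.08301; exp(−0.08301) = 0.9203.
C = 0.07232 × 0.9203 = 0.0666 kg/m³.

0.0666 kg/m³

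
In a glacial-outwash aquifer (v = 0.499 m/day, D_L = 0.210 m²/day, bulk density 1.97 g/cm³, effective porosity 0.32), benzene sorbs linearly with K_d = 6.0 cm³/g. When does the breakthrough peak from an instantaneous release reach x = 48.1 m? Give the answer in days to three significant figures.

Retardation factor R = 1 + ρ_b·K_d/n = 1 + 1.97 × 6.0/0.32 = 37.94.
Sorption retards both mechanisms: v_R = v/R = 0.01315 m/day, D_R = D/R = 0.005535 m²/day.
Peak time from v_R²t² + 2D_R t − x² = 0: t = (√(D_R² + v_R²x²) − D_R)/v_R².
√(D_R² + v_R²x²) = √(0.005535² + 0.01315² × 48.1²) = 0.6325; v_R² = 0.0001729.
t = (0.6325 − 0.005535)/0.0001729 = 3630 days.

3630 days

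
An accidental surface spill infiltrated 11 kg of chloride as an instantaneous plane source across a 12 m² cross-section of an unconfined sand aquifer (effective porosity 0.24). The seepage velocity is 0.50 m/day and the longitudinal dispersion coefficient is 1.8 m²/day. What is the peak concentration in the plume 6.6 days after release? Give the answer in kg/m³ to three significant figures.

The peak of an instantaneous 1D plume sits at x = vt; there the Gaussian factor is 1 and C_max = M/(n_e·A·√(4πDt)), where n_e·A is the pore area the mass is dissolved in.
√(4πDt) = √(4π × 1.8 × 6.6) = 12.22 m, so C_max = 11/(0.24 × 12 × 12.22) = 0.313 kg/m³.

0.313 kg/m³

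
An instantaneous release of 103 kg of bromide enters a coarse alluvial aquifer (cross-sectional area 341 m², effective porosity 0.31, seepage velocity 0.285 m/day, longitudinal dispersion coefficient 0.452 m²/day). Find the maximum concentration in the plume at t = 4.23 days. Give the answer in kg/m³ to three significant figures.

The peak of an instantaneous 1D plume sits at x = vt; there the Gaussian factor is 1 and C_max = M/(n_e·A·√(4πDt)), where n_e·A is the pore area the mass is dissolved in.
√(4πDt) = √(4π × 0.452 × 4.23) = 4.902 m, so C_max = 103/(0.31 × 341 × 4.902) = 0.199 kg/m³.

0.199 kg/m³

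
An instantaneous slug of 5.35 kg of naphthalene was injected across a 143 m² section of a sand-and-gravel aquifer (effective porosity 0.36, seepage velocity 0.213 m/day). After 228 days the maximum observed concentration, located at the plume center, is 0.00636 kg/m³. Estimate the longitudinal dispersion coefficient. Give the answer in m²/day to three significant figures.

0.0932 m²/day

At the plume center C_max = M/(n_e·A·√(4πDt)), so D = M²/(4πt·(n_e·A·C_max)²).
n_e·A·C_max = 0.36 × 143 × 0.00636 = 0.3274 kg/m.
D = 5.35²/(4π × 228 × 0.3274²) = 0.0932 m²/day.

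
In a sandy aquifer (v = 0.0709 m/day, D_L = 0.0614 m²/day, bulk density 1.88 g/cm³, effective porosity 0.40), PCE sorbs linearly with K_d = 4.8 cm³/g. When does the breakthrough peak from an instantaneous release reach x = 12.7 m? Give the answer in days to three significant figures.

Retardation factor R = 1 + ρ_b·K_d/n = 1 + 1.88 × 4.8/0.40 = 23.56.
Sorption retards both mechanisms: v_R = v/R = 0.003009 m/day, D_R = D/R = 0.002606 m²/day.
Peak time from v_R²t² + 2D_R t − x² = 0: t = (√(D_R² + v_R²x²) − D_R)/v_R².
√(D_R² + v_R²x²) = √(0.002606² + 0.003009² × 12.7²) = 0.03830; v_R² = 9.054e-06.
t = (0.03830 − 0.002606)/9.054e-06 = 3940 days.

3940 days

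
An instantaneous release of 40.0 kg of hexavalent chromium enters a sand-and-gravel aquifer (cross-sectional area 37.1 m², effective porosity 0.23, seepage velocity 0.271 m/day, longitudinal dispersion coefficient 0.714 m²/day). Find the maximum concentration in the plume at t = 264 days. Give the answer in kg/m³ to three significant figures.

0.0963 kg/m³

The peak of an instantaneous 1D plume sits at x = vt; there the Gaussian factor is 1 and C_max = M/(n_e·A·√(4πDt)), where n_e·A is the pore area the mass is dissolved in.
√(4πDt) = √(4π × 0.714 × 264) = 48.67 m, so C_max = 40.0/(0.23 × 37.1 × 48.67) = 0.0963 kg/m³.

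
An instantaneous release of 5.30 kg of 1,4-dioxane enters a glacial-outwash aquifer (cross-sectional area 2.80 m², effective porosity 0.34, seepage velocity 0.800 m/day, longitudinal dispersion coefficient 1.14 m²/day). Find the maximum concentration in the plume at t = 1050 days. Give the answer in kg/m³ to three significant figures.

0.0454 kg/m³

The peak of an instantaneous 1D plume sits at x = vt; there the Gaussian factor is 1 and C_max = M/(n_e·A·√(4πDt)), where n_e·A is the pore area the mass is dissolved in.
√(4πDt) = √(4π × 1.14 × 1050) = 122.6 m, so C_max = 5.30/(0.34 × 2.80 × 122.6) = 0.0454 kg/m³.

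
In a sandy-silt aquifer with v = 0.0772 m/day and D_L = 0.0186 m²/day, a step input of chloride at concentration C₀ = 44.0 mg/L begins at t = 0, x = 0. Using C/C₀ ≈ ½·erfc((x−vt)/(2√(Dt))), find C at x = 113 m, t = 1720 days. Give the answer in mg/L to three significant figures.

For a continuous step input, C/C₀ ≈ ½·erfc((x−vt)/(2√(Dt))).
vt = 0.0772 × 1720 = 132.784 m and 2√(Dt) = 2√(0.0186 × 1720) = 11.31 m.
Argument (x−vt)/(2√(Dt)) = (113 − 132.784)/11.31 = -1.749; ½·erfc(-1.749) = 0.9933.
C = 44.0 × 0.9933 = 43.7 mg/L.

43.7 mg/L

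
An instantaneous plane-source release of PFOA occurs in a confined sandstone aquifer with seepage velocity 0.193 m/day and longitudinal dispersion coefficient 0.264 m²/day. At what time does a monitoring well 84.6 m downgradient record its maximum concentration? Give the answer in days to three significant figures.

431 days

For the 1D instantaneous-source solution, setting ∂C/∂t = 0 at fixed x gives v²t² + 2Dt − x² = 0, so t = (√(D² + v²x²) − D)/v².
√(D² + v²x²) = √(0.264² + 0.193² × 84.6²) = 16.33; v² = 0.037249.
t = (16.33 − 0.264)/0.037249 = 431 days (vs. the pure-advection estimate x/v = 438 d).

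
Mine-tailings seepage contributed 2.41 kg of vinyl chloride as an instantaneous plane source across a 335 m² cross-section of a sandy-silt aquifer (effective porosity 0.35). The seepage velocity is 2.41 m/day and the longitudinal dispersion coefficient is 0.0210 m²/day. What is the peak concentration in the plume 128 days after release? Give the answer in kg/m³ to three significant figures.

0.00354 kg/m³

The peak of an instantaneous 1D plume sits at x = vt; there the Gaussian factor is 1 and C_max = M/(n_e·A·√(4πDt)), where n_e·A is the pore area the mass is dissolved in.
√(4πDt) = √(4π × 0.0210 × 128) = 5.812 m, so C_max = 2.41/(0.35 × 335 × 5.812) = 0.00354 kg/m³.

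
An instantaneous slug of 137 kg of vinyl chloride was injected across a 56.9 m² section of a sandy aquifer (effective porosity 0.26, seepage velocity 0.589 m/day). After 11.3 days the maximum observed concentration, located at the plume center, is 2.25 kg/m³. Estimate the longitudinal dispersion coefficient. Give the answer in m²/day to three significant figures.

At the plume center C_max = M/(n_e·A·√(4πDt)), so D = M²/(4πt·(n_e·A·C_max)²).
n_e·A·C_max = 0.26 × 56.9 × 2.25 = 33.29 kg/m.
D = 137²/(4π × 11.3 × 33.29²) = 0.119 m²/day.

0.119 m²/day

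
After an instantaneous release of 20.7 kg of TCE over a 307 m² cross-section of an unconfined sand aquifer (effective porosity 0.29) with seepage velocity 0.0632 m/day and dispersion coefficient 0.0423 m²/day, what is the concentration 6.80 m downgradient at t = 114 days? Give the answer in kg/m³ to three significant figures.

For an instantaneous plane source, C(x,t) = M/(n_e·A·√(4πDt)) · exp(−(x−vt)²/(4Dt)), with n_e·A the pore (flow) area.
Plume center vt = 0.0632 × 114 = 7.2048 m, so the well at 6.80 m is 0.4048 m upgradient of the peak.
√(4πDt) = 7.784 m, giving peak height M/(n_e·A·√(4πDt)) = 20.7/(0.29 × 307 × 7.784) = 0.02987 kg/m³.
(x−vt)²/(4Dt) = (-0.4048)²/(4 × 0.0423 × 114) = 0.008495; exp(−0.008495) = 0.9915.
C = 0.02987 × 0.9915 = 0.0296 kg/m³.

0.0296 kg/m³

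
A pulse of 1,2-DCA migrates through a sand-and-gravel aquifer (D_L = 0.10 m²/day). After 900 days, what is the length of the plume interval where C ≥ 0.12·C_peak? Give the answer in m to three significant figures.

55.3 m

The plume is Gaussian with σ = √(2Dt) = √(2 × 0.10 × 900) = 13.42 m.
C/C_peak = exp(−Δx²/(2σ²)) = 0.12 ⇒ Δx = σ·√(−2 ln 0.12) = 13.42 × 2.059 = 27.63 m.
Width = 2Δx = 55.3 m.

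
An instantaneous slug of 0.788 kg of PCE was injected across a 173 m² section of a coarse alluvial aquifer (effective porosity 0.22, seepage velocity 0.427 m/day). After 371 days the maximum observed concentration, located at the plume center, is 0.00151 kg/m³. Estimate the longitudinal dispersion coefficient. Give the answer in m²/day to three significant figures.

0.0403 m²/day

At the plume center C_max = M/(n_e·A·√(4πDt)), so D = M²/(4πt·(n_e·A·C_max)²).
n_e·A·C_max = 0.22 × 173 × 0.00151 = 0.05747 kg/m.
D = 0.788²/(4π × 371 × 0.05747²) = 0.0403 m²/day.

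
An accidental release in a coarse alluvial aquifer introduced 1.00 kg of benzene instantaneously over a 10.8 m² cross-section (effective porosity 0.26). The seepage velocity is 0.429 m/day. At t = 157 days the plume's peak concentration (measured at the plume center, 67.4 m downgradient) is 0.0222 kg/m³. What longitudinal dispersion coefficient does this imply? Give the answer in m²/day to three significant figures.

At the plume center C_max = M/(n_e·A·√(4πDt)), so D = M²/(4πt·(n_e·A·C_max)²).
n_e·A·C_max = 0.26 × 10.8 × 0.0222 = 0.06234 kg/m.
D = 1.00²/(4π × 157 × 0.06234²) = 0.130 m²/day.

0.130 m²/day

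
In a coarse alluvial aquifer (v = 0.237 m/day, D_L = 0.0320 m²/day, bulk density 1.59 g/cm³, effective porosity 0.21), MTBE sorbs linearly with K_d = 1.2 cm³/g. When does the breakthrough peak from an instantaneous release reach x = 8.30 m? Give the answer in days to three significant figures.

Retardation factor R = 1 + ρ_b·K_d/n = 1 + 1.59 × 1.2/0.21 = 10.09.
Sorption retards both mechanisms: v_R = v/R = 0.02349 m/day, D_R = D/R = 0.003171 m²/day.
Peak time from v_R²t² + 2D_R t − x² = 0: t = (√(D_R² + v_R²x²) − D_R)/v_R².
√(D_R² + v_R²x²) = √(0.003171² + 0.02349² × 8.30²) = 0.1950; v_R² = 0.0005518.
t = (0.1950 − 0.003171)/0.0005518 = 348 days.

348 days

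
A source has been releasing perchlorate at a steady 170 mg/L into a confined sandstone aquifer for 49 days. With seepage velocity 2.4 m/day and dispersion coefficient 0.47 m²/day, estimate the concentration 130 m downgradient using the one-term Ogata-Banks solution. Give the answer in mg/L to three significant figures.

For a continuous step input, C/C₀ ≈ ½·erfc((x−vt)/(2√(Dt))).
vt = 2.4 × 49 = 117.6 m and 2√(Dt) = 2√(0.47 × 49) = 9.598 m.
Argument (x−vt)/(2√(Dt)) = (130 − 117.6)/9.598 = 1.292; ½·erfc(1.292) = 0.03384.
C = 170 × 0.03384 = 5.75 mg/L.

5.75 mg/L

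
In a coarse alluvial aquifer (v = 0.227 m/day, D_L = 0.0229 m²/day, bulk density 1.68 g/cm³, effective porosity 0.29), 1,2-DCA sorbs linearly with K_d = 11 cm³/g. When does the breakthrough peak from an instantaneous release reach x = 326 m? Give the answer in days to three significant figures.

Retardation factor R = 1 + ρ_b·K_d/n = 1 + 1.68 × 11/0.29 = 64.72.
Sorption retards both mechanisms: v_R = v/R = 0.003507 m/day, D_R = D/R = 0.0003538 m²/day.
Peak time from v_R²t² + 2D_R t − x² = 0: t = (√(D_R² + v_R²x²) − D_R)/v_R².
√(D_R² + v_R²x²) = √(0.0003538² + 0.003507² × 326²) = 1.143; v_R² = 1.230e-05.
t = (1.143 − 0.0003538)/1.230e-05 = 92900 days.

92900 days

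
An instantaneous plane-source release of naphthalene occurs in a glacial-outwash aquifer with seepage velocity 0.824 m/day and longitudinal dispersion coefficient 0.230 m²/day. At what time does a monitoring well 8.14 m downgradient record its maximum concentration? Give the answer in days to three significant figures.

For the 1D instantaneous-source solution, setting ∂C/∂t = 0 at fixed x gives v²t² + 2Dt − x² = 0, so t = (√(D² + v²x²) − D)/v².
√(D² + v²x²) = √(0.230² + 0.824² × 8.14²) = 6.711; v² = 0.678976.
t = (6.711 − 0.230)/0.678976 = 9.55 days (vs. the pure-advection estimate x/v = 9.88 d).

9.55 days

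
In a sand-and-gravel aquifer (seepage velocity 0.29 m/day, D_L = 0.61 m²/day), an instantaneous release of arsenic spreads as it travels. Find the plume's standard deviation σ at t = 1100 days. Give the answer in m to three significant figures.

Dispersive spreading gives a Gaussian with σ² = 2Dt; advection only shifts the center.
σ = √(2 × 0.61 × 1100) = 36.6 m.

36.6 m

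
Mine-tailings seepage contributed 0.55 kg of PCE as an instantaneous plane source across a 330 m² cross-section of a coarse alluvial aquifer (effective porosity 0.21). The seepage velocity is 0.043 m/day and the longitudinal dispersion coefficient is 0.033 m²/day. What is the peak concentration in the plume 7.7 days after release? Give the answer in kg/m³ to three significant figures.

0.00444 kg/m³

The peak of an instantaneous 1D plume sits at x = vt; there the Gaussian factor is 1 and C_max = M/(n_e·A·√(4πDt)), where n_e·A is the pore area the mass is dissolved in.
√(4πDt) = √(4π × 0.033 × 7.7) = 1.787 m, so C_max = 0.55/(0.21 × 330 × 1.787) = 0.00444 kg/m³.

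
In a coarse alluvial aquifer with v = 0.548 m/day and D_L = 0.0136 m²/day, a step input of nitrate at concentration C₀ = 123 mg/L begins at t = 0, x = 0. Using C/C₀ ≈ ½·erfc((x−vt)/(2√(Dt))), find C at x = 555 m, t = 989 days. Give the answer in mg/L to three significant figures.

0.739 mg/L

For a continuous step input, C/C₀ ≈ ½·erfc((x−vt)/(2√(Dt))).
vt = 0.548 × 989 = 541.972 m and 2√(Dt) = 2√(0.0136 × 989) = 7.335 m.
Argument (x−vt)/(2√(Dt)) = (555 − 541.972)/7.335 = 1.776; ½·erfc(1.776) = 0.006009.
C = 123 × 0.006009 = 0.739 mg/L.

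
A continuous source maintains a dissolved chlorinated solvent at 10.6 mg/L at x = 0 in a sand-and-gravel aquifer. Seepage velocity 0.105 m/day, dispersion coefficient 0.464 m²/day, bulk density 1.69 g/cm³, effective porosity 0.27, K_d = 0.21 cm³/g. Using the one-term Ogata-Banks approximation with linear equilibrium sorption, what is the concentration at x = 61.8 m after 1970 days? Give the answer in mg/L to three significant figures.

Retardation factor R = 1 + ρ_b·K_d/n = 1 + 1.69 × 0.21/0.27 = 2.314.
Sorption retards both mechanisms: v_R = v/R = 0.04538 m/day, D_R = D/R = 0.2005 m²/day.
v_R·t = 0.04538 × 1970 = 89.3986 m; 2√(D_R t) = 39.75 m; argument = (61.8 − 89.3986)/39.75 = -0.6943.
C = C₀ × ½·erfc(-0.6943) = 10.6 × 0.8369 = 8.87 mg/L.

8.87 mg/L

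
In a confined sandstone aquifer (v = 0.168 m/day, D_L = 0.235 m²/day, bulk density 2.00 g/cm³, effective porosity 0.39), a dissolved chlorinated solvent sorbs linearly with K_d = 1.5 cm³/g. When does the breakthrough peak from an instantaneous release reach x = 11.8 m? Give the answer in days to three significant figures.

542 days

Retardation factor R = 1 + ρ_b·K_d/n = 1 + 2.00 × 1.5/0.39 = 8.692.
Sorption retards both mechanisms: v_R = v/R = 0.01933 m/day, D_R = D/R = 0.02704 m²/day.
Peak time from v_R²t² + 2D_R t − x² = 0: t = (√(D_R² + v_R²x²) − D_R)/v_R².
√(D_R² + v_R²x²) = √(0.02704² + 0.01933² × 11.8²) = 0.2297; v_R² = 0.0003736.
t = (0.2297 − 0.02704)/0.0003736 = 542 days.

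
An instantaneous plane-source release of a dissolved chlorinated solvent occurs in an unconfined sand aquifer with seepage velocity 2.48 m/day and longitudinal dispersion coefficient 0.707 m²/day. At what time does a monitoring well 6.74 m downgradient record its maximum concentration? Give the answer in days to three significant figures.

2.61 days

For the 1D instantaneous-source solution, setting ∂C/∂t = 0 at fixed x gives v²t² + 2Dt − x² = 0, so t = (√(D² + v²x²) − D)/v².
√(D² + v²x²) = √(0.707² + 2.48² × 6.74²) = 16.73; v² = 6.1504.
t = (16.73 − 0.707)/6.1504 = 2.61 days (vs. the pure-advection estimate x/v = 2.72 d).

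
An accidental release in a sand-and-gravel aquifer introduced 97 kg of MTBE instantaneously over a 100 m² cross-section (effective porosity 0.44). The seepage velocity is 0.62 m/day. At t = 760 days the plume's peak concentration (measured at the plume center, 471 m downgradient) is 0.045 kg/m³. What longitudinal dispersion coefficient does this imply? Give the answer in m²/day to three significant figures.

At the plume center C_max = M/(n_e·A·√(4πDt)), so D = M²/(4πt·(n_e·A·C_max)²).
n_e·A·C_max = 0.44 × 100 × 0.045 = 1.980 kg/m.
D = 97²/(4π × 760 × 1.980²) = 0.251 m²/day.

0.251 m²/day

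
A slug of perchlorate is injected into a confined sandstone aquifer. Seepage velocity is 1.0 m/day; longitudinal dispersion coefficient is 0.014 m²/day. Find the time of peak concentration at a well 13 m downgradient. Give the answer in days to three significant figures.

For the 1D instantaneous-source solution, setting ∂C/∂t = 0 at fixed x gives v²t² + 2Dt − x² = 0, so t = (√(D² + v²x²) − D)/v².
√(D² + v²x²) = √(0.014² + 1.0² × 13²) = 13.00; v² = 1.
t = (13.00 − 0.014)/1 = 13.0 days (vs. the pure-advection estimate x/v = 13.0 d).

13.0 days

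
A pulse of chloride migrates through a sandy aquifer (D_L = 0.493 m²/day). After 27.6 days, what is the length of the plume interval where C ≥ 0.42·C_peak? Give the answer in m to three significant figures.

13.7 m

The plume is Gaussian with σ = √(2Dt) = √(2 × 0.493 × 27.6) = 5.217 m.
C/C_peak = exp(−Δx²/(2σ²)) = 0.42 ⇒ Δx = σ·√(−2 ln 0.42) = 5.217 × 1.317 = 6.871 m.
Width = 2Δx = 13.7 m.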